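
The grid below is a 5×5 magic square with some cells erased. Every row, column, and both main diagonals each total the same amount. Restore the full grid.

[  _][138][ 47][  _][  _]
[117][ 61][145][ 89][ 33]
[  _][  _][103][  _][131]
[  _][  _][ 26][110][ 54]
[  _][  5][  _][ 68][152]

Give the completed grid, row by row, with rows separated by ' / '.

Row 2 is already complete: 117 + 61 + 145 + 89 + 33 = 445, so that is the magic constant.
The remaining cell in column 3 is (5,3) = 445 − 321 = 124.
Column 5 needs 445; the known cells sum to 370, so (1,5) = 75.
Main diagonal must total 445; the given cells sum to 426, so (1,1) = 19.
From row 1, 445 − (19 + 138 + 47 + 75) gives (1,4) = 166.
From row 5, 445 − (5 + 124 + 68 + 152) gives (5,1) = 96.
The remaining cell in column 4 is (3,4) = 445 − 433 = 12.
From anti-diagonal, 445 − (75 + 89 + 103 + 96) gives (4,2) = 82.
Row 4 must total 445; the given cells sum to 272, so (4,1) = 173.
From column 1, 445 − (19 + 117 + 173 + 96) gives (3,1) = 40.
Using column 2: 138 + 61 + 82 + 5 + ? → (3,2) = 445 − 286 = 159.

19 138 47 166 75 / 117 61 145 89 33 / 40 159 103 12 131 / 173 82 26 110 54 / 96 5 124 68 152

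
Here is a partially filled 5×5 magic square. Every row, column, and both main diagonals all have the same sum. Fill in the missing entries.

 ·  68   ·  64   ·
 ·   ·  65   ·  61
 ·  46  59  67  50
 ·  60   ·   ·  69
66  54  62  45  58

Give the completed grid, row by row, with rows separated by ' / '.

Row 5 is already complete: 66 + 54 + 62 + 45 + 58 = 285, so that is the magic constant.
Row 3 needs 285; the known cells sum to 222, so (3,1) = 63.
Column 2 needs 285; the known cells sum to 228, so (2,2) = 57.
From column 5, 285 − (61 + 50 + 69 + 58) gives (1,5) = 47.
The remaining cell in anti-diagonal is (2,4) = 285 − 232 = 53.
Row 2 needs 285; the known cells sum to 236, so (2,1) = 49.
The remaining cell in column 4 is (4,4) = 285 − 229 = 56.
From main diagonal, 285 − (57 + 59 + 56 + 58) gives (1,1) = 55.
Using row 1: 55 + 68 + 64 + 47 + ? → (1,3) = 285 − 234 = 51.
The remaining cell in column 1 is (4,1) = 285 − 233 = 52.
Column 3 must total 285; the given cells sum to 237, so (4,3) = 48.

55 68 51 64 47 / 49 57 65 53 61 / 63 46 59 67 50 / 52 60 48 56 69 / 66 54 62 45 58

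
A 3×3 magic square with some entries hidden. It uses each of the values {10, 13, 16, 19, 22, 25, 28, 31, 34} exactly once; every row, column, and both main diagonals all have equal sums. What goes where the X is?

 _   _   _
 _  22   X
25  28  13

The 9 entries sum to 198, so each line sums to 198/3 = 66.
Column 2: 22 + 28 + ? = 66, so (1,2) = 16.
Main diagonal must total 66; the given cells sum to 35, so (1,1) = 31.
Anti-diagonal needs 66; the known cells sum to 47, so (1,3) = 19.
Using column 1: 31 + 25 + ? → (2,1) = 66 − 56 = 10.
Column 3 needs 66; the known cells sum to 32, so (2,3) = 34.

34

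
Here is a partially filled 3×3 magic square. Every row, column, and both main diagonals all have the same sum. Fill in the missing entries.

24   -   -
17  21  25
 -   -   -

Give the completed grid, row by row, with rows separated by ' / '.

Row 2 is already complete: 17 + 21 + 25 = 63, so that is the magic constant.
Column 1 needs 63; the known cells sum to 41, so (3,1) = 22.
Using main diagonal: 24 + 21 + ? → (3,3) = 63 − 45 = 18.
Anti-diagonal must total 63; the given cells sum to 43, so (1,3) = 20.
Using row 1: 24 + 20 + ? → (1,2) = 63 − 44 = 19.
The remaining cell in row 3 is (3,2) = 63 − 40 = 23.

24 19 20 / 17 21 25 / 22 23 18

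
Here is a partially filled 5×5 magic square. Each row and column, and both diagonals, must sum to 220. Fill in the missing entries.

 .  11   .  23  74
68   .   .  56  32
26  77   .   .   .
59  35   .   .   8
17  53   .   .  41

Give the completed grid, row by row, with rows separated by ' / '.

From column 1, 220 − (68 + 26 + 59 + 17) gives (1,1) = 50.
Column 2 must total 220; the given cells sum to 176, so (2,2) = 44.
From column 5, 220 − (74 + 32 + 8 + 41) gives (3,5) = 65.
Using anti-diagonal: 74 + 56 + 35 + 17 + ? → (3,3) = 220 − 182 = 38.
Row 1: 50 + 11 + 23 + 74 + ? = 220, so (1,3) = 62.
Row 2 needs 220; the known cells sum to 200, so (2,3) = 20.
Using row 3: 26 + 77 + 38 + 65 + ? → (3,4) = 220 − 206 = 14.
Using main diagonal: 50 + 44 + 38 + 41 + ? → (4,4) = 220 − 173 = 47.
The remaining cell in row 4 is (4,3) = 220 − 149 = 71.
From column 3, 220 − (62 + 20 + 38 + 71) gives (5,3) = 29.
Column 4 needs 220; the known cells sum to 140, so (5,4) = 80.

50 11 62 23 74 / 68 44 20 56 32 / 26 77 38 14 65 / 59 35 71 47 8 / 17 53 29 80 41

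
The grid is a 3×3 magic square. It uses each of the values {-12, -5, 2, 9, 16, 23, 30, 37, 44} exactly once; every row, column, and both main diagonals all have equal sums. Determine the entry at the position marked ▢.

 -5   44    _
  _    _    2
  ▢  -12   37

The 9 entries sum to 144, so each line sums to 144/3 = 48.
Row 1: -5 + 44 + ? = 48, so (1,3) = 9.
Row 3 must total 48; the given cells sum to 25, so (3,1) = 23.

23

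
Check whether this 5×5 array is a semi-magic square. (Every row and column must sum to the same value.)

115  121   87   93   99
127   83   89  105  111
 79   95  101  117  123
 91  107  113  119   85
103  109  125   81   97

Yes

Row 1: 115 + 121 + 87 + 93 + 99 = 515.
Row 2: 127 + 83 + 89 + 105 + 111 = 515.
Row 3: 79 + 95 + 101 + 117 + 123 = 515.
Row 4: 91 + 107 + 113 + 119 + 85 = 515.
Row 5: 103 + 109 + 125 + 81 + 97 = 515.
Column 1: 115 + 127 + 79 + 91 + 103 = 515.
Column 2: 121 + 83 + 95 + 107 + 109 = 515.
Column 3: 87 + 89 + 101 + 113 + 125 = 515.
Column 4: 93 + 105 + 117 + 119 + 81 = 515.
Column 5: 99 + 111 + 123 + 85 + 97 = 515.
All lines sum to 515.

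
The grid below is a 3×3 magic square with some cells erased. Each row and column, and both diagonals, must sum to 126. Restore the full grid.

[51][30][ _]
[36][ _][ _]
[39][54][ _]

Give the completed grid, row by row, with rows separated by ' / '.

Row 1: 51 + 30 + ? = 126, so (1,3) = 45.
Row 3 must total 126; the given cells sum to 93, so (3,3) = 33.
Using column 2: 30 + 54 + ? → (2,2) = 126 − 84 = 42.
From column 3, 126 − (45 + 33) gives (2,3) = 48.

51 30 45 / 36 42 48 / 39 54 33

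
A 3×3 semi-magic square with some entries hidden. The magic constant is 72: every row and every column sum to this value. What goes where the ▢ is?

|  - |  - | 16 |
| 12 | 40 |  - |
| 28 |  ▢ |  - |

8

Row 2: 12 + 40 + ? = 72, so (2,3) = 20.
Column 1 must total 72; the given cells sum to 40, so (1,1) = 32.
The remaining cell in column 3 is (3,3) = 72 − 36 = 36.
From row 1, 72 − (32 + 16) gives (1,2) = 24.
Row 3 must total 72; the given cells sum to 64, so (3,2) = 8.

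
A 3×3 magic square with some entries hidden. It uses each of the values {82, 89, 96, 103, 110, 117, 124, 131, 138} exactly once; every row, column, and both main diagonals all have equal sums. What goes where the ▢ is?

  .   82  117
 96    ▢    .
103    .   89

110

The 9 entries sum to 990, so each line sums to 990/3 = 330.
Row 1: 82 + 117 + ? = 330, so (1,1) = 131.
From row 3, 330 − (103 + 89) gives (3,2) = 138.
From column 2, 330 − (82 + 138) gives (2,2) = 110.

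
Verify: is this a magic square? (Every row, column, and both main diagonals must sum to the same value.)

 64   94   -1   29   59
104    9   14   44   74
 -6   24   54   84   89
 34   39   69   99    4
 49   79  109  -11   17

Row 1: 64 + 94 + (-1) + 29 + 59 = 245.
Row 2: 104 + 9 + 14 + 44 + 74 = 245.
Row 3: -6 + 24 + 54 + 84 + 89 = 245.
Row 4: 34 + 39 + 69 + 99 + 4 = 245.
Row 5: 49 + 79 + 109 + (-11) + 17 = 243.
Column 1: 64 + 104 + (-6) + 34 + 49 = 245.
Column 2: 94 + 9 + 24 + 39 + 79 = 245.
Column 3: -1 + 14 + 54 + 69 + 109 = 245.
Column 4: 29 + 44 + 84 + 99 + (-11) = 245.
Column 5: 59 + 74 + 89 + 4 + 17 = 243.
Main diagonal: 64 + 9 + 54 + 99 + 17 = 243.
Anti-diagonal: 59 + 44 + 54 + 39 + 49 = 245.

No — column 3 sums to 245 but column 5 sums to 243.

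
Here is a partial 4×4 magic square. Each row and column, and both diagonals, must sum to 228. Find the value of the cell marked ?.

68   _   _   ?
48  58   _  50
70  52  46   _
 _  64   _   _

62

The remaining cell in row 2 is (2,3) = 228 − 156 = 72.
Row 3: 70 + 52 + 46 + ? = 228, so (3,4) = 60.
Column 1: 68 + 48 + 70 + ? = 228, so (4,1) = 42.
Using column 2: 58 + 52 + 64 + ? → (1,2) = 228 − 174 = 54.
The remaining cell in main diagonal is (4,4) = 228 − 172 = 56.
From anti-diagonal, 228 − (72 + 52 + 42) gives (1,4) = 62.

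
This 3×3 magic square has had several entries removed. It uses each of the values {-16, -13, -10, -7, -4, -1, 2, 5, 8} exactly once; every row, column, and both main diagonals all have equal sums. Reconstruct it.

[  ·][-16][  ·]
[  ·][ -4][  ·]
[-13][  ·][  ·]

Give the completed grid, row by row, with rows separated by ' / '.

The 9 entries sum to -36, so each line sums to -36/3 = -12.
Column 2 must total -12; the given cells sum to -20, so (3,2) = 8.
The remaining cell in anti-diagonal is (1,3) = -12 − (-17) = 5.
Row 1 needs -12; the known cells sum to -11, so (1,1) = -1.
Row 3 must total -12; the given cells sum to -5, so (3,3) = -7.
Column 1 needs -12; the known cells sum to -14, so (2,1) = 2.
Column 3 needs -12; the known cells sum to -2, so (2,3) = -10.

-1 -16 5 / 2 -4 -10 / -13 8 -7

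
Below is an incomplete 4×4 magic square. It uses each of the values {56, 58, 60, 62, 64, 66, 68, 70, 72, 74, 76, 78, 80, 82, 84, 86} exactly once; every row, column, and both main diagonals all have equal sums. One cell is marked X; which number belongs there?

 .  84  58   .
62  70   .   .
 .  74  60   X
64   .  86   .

The 16 entries sum to 1136, so each line sums to 1136/4 = 284.
Column 2: 84 + 70 + 74 + ? = 284, so (4,2) = 56.
Column 3 must total 284; the given cells sum to 204, so (2,3) = 80.
Using anti-diagonal: 80 + 74 + 64 + ? → (1,4) = 284 − 218 = 66.
Using row 1: 84 + 58 + 66 + ? → (1,1) = 284 − 208 = 76.
Row 2 needs 284; the known cells sum to 212, so (2,4) = 72.
Row 4: 64 + 56 + 86 + ? = 284, so (4,4) = 78.
Column 1: 76 + 62 + 64 + ? = 284, so (3,1) = 82.
Using column 4: 66 + 72 + 78 + ? → (3,4) = 284 − 216 = 68.

68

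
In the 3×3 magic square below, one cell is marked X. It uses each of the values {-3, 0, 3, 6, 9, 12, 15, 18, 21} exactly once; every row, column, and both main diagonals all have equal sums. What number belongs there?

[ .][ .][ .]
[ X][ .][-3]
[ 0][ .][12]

21

The 9 entries sum to 81, so each line sums to 81/3 = 27.
From row 3, 27 − (0 + 12) gives (3,2) = 15.
Column 3 needs 27; the known cells sum to 9, so (1,3) = 18.
Anti-diagonal needs 27; the known cells sum to 18, so (2,2) = 9.
The remaining cell in row 2 is (2,1) = 27 − 6 = 21.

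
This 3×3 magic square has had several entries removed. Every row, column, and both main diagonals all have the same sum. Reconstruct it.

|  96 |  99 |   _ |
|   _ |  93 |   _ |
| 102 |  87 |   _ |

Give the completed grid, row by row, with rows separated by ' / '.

Column 2 is already complete: 99 + 93 + 87 = 279, so that is the magic constant.
The remaining cell in row 1 is (1,3) = 279 − 195 = 84.
Using row 3: 102 + 87 + ? → (3,3) = 279 − 189 = 90.
Column 1 needs 279; the known cells sum to 198, so (2,1) = 81.
From column 3, 279 − (84 + 90) gives (2,3) = 105.

96 99 84 / 81 93 105 / 102 87 90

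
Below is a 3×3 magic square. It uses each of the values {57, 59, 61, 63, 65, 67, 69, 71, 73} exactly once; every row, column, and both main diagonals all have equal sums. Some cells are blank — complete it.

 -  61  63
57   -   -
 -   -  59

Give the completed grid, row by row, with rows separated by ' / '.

71 61 63 / 57 65 73 / 67 69 59

The 9 entries sum to 585, so each line sums to 585/3 = 195.
Row 1 must total 195; the given cells sum to 124, so (1,1) = 71.
Column 1 needs 195; the known cells sum to 128, so (3,1) = 67.
The remaining cell in column 3 is (2,3) = 195 − 122 = 73.
Main diagonal must total 195; the given cells sum to 130, so (2,2) = 65.
The remaining cell in row 3 is (3,2) = 195 − 126 = 69.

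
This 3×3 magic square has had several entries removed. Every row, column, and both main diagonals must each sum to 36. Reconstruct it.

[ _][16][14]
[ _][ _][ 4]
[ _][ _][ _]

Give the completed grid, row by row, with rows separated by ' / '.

Row 1 must total 36; the given cells sum to 30, so (1,1) = 6.
From column 3, 36 − (14 + 4) gives (3,3) = 18.
Main diagonal needs 36; the known cells sum to 24, so (2,2) = 12.
Anti-diagonal needs 36; the known cells sum to 26, so (3,1) = 10.
Using row 2: 12 + 4 + ? → (2,1) = 36 − 16 = 20.
Row 3 must total 36; the given cells sum to 28, so (3,2) = 8.

6 16 14 / 20 12 4 / 10 8 18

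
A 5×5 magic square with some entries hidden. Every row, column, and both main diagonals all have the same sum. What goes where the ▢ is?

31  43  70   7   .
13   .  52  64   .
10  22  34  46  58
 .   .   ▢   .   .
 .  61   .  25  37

16

Row 3 is complete and sums to 170; that is the magic constant.
Row 1: 31 + 43 + 70 + 7 + ? = 170, so (1,5) = 19.
The remaining cell in column 4 is (4,4) = 170 − 142 = 28.
Main diagonal needs 170; the known cells sum to 130, so (2,2) = 40.
From row 2, 170 − (13 + 40 + 52 + 64) gives (2,5) = 1.
From column 2, 170 − (43 + 40 + 22 + 61) gives (4,2) = 4.
Column 5 must total 170; the given cells sum to 115, so (4,5) = 55.
The remaining cell in anti-diagonal is (5,1) = 170 − 121 = 49.
The remaining cell in row 5 is (5,3) = 170 − 172 = -2.
From column 1, 170 − (31 + 13 + 10 + 49) gives (4,1) = 67.
The remaining cell in column 3 is (4,3) = 170 − 154 = 16.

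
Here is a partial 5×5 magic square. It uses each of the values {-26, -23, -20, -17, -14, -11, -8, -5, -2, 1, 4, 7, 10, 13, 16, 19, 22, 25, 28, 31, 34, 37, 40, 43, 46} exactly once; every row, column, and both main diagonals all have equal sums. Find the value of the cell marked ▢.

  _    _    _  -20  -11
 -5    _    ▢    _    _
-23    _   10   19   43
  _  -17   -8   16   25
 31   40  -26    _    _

28

The 25 entries sum to 250, so each line sums to 250/5 = 50.
Using row 3: -23 + 10 + 19 + 43 + ? → (3,2) = 50 − 49 = 1.
Row 4 needs 50; the known cells sum to 16, so (4,1) = 34.
The remaining cell in column 1 is (1,1) = 50 − 37 = 13.
Anti-diagonal needs 50; the known cells sum to 13, so (2,4) = 37.
Using column 4: -20 + 37 + 19 + 16 + ? → (5,4) = 50 − 52 = -2.
Row 5 must total 50; the given cells sum to 43, so (5,5) = 7.
Using column 5: -11 + 43 + 25 + 7 + ? → (2,5) = 50 − 64 = -14.
Using main diagonal: 13 + 10 + 16 + 7 + ? → (2,2) = 50 − 46 = 4.
The remaining cell in row 2 is (2,3) = 50 − 22 = 28.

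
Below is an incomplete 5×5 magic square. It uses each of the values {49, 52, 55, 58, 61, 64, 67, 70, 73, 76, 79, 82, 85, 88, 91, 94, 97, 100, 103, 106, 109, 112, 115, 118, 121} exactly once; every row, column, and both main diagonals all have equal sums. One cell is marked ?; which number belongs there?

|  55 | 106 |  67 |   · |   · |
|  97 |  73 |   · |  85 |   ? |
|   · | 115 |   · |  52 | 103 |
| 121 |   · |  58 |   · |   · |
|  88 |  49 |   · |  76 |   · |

61

The 25 entries sum to 2125, so each line sums to 2125/5 = 425.
Column 1 needs 425; the known cells sum to 361, so (3,1) = 64.
The remaining cell in column 2 is (4,2) = 425 − 343 = 82.
From row 3, 425 − (64 + 115 + 52 + 103) gives (3,3) = 91.
From anti-diagonal, 425 − (85 + 91 + 82 + 88) gives (1,5) = 79.
Row 1: 55 + 106 + 67 + 79 + ? = 425, so (1,4) = 118.
The remaining cell in column 4 is (4,4) = 425 − 331 = 94.
Using main diagonal: 55 + 73 + 91 + 94 + ? → (5,5) = 425 − 313 = 112.
Row 4 needs 425; the known cells sum to 355, so (4,5) = 70.
Row 5 must total 425; the given cells sum to 325, so (5,3) = 100.
Column 3 must total 425; the given cells sum to 316, so (2,3) = 109.
Column 5 must total 425; the given cells sum to 364, so (2,5) = 61.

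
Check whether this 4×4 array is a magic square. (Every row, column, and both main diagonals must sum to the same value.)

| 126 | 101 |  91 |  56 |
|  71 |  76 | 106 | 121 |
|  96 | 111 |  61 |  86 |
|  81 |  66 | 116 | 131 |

Row 1: 126 + 101 + 91 + 56 = 374.
Row 2: 71 + 76 + 106 + 121 = 374.
Row 3: 96 + 111 + 61 + 86 = 354.
Row 4: 81 + 66 + 116 + 131 = 394.
Column 1: 126 + 71 + 96 + 81 = 374.
Column 2: 101 + 76 + 111 + 66 = 354.
Column 3: 91 + 106 + 61 + 116 = 374.
Column 4: 56 + 121 + 86 + 131 = 394.
Main diagonal: 126 + 76 + 61 + 131 = 394.
Anti-diagonal: 56 + 106 + 111 + 81 = 354.

No — main diagonal sums to 394 but column 2 sums to 354.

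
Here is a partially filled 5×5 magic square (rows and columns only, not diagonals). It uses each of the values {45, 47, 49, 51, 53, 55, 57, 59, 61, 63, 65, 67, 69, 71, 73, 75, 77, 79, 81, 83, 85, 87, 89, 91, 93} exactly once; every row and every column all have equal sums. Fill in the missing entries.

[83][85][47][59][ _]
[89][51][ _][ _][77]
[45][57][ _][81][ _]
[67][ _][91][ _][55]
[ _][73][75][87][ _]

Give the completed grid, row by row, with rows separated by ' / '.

The 25 entries sum to 1725, so each line sums to 1725/5 = 345.
Row 1 must total 345; the given cells sum to 274, so (1,5) = 71.
Using column 1: 83 + 89 + 45 + 67 + ? → (5,1) = 345 − 284 = 61.
Using column 2: 85 + 51 + 57 + 73 + ? → (4,2) = 345 − 266 = 79.
From row 4, 345 − (67 + 79 + 91 + 55) gives (4,4) = 53.
Row 5 must total 345; the given cells sum to 296, so (5,5) = 49.
Using column 4: 59 + 81 + 53 + 87 + ? → (2,4) = 345 − 280 = 65.
Column 5: 71 + 77 + 55 + 49 + ? = 345, so (3,5) = 93.
Row 2 needs 345; the known cells sum to 282, so (2,3) = 63.
Row 3: 45 + 57 + 81 + 93 + ? = 345, so (3,3) = 69.

83 85 47 59 71 / 89 51 63 65 77 / 45 57 69 81 93 / 67 79 91 53 55 / 61 73 75 87 49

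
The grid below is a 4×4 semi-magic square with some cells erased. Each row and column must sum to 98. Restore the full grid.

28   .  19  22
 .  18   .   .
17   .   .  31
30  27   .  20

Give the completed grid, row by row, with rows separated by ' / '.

Row 1 must total 98; the given cells sum to 69, so (1,2) = 29.
Using row 4: 30 + 27 + 20 + ? → (4,3) = 98 − 77 = 21.
The remaining cell in column 1 is (2,1) = 98 − 75 = 23.
Using column 2: 29 + 18 + 27 + ? → (3,2) = 98 − 74 = 24.
Column 4 needs 98; the known cells sum to 73, so (2,4) = 25.
Using row 2: 23 + 18 + 25 + ? → (2,3) = 98 − 66 = 32.
Using row 3: 17 + 24 + 31 + ? → (3,3) = 98 − 72 = 26.

28 29 19 22 / 23 18 32 25 / 17 24 26 31 / 30 27 21 20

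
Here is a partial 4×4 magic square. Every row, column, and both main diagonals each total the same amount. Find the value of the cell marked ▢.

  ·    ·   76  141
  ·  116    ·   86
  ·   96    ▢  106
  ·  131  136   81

91

Column 4 is complete and sums to 414; that is the magic constant.
Row 4: 131 + 136 + 81 + ? = 414, so (4,1) = 66.
From column 2, 414 − (116 + 96 + 131) gives (1,2) = 71.
Anti-diagonal needs 414; the known cells sum to 303, so (2,3) = 111.
Row 1 needs 414; the known cells sum to 288, so (1,1) = 126.
The remaining cell in row 2 is (2,1) = 414 − 313 = 101.
Column 1 must total 414; the given cells sum to 293, so (3,1) = 121.
Column 3 needs 414; the known cells sum to 323, so (3,3) = 91.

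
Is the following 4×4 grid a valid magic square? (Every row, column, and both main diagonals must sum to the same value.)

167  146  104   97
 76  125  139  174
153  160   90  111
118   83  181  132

Yes

Row 1: 167 + 146 + 104 + 97 = 514.
Row 2: 76 + 125 + 139 + 174 = 514.
Row 3: 153 + 160 + 90 + 111 = 514.
Row 4: 118 + 83 + 181 + 132 = 514.
Column 1: 167 + 76 + 153 + 118 = 514.
Column 2: 146 + 125 + 160 + 83 = 514.
Column 3: 104 + 139 + 90 + 181 = 514.
Column 4: 97 + 174 + 111 + 132 = 514.
Main diagonal: 167 + 125 + 90 + 132 = 514.
Anti-diagonal: 97 + 139 + 160 + 118 = 514.
All lines sum to 514.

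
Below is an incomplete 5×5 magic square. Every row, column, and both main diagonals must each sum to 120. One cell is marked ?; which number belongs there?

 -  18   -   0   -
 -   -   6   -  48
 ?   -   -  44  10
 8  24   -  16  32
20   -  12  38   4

36

Row 4 needs 120; the known cells sum to 80, so (4,3) = 40.
Using row 5: 20 + 12 + 38 + 4 + ? → (5,2) = 120 − 74 = 46.
The remaining cell in column 4 is (2,4) = 120 − 98 = 22.
The remaining cell in column 5 is (1,5) = 120 − 94 = 26.
Anti-diagonal needs 120; the known cells sum to 92, so (3,3) = 28.
Using column 3: 6 + 28 + 40 + 12 + ? → (1,3) = 120 − 86 = 34.
Row 1 must total 120; the given cells sum to 78, so (1,1) = 42.
Main diagonal needs 120; the known cells sum to 90, so (2,2) = 30.
The remaining cell in row 2 is (2,1) = 120 − 106 = 14.
Column 1 needs 120; the known cells sum to 84, so (3,1) = 36.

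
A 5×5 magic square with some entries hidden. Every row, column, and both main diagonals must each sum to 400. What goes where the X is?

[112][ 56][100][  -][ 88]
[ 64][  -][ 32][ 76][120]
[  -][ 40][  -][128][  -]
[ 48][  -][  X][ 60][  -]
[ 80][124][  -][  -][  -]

116

The remaining cell in row 1 is (1,4) = 400 − 356 = 44.
Using row 2: 64 + 32 + 76 + 120 + ? → (2,2) = 400 − 292 = 108.
Column 1 must total 400; the given cells sum to 304, so (3,1) = 96.
Using column 2: 56 + 108 + 40 + 124 + ? → (4,2) = 400 − 328 = 72.
The remaining cell in column 4 is (5,4) = 400 − 308 = 92.
Using anti-diagonal: 88 + 76 + 72 + 80 + ? → (3,3) = 400 − 316 = 84.
Using row 3: 96 + 40 + 84 + 128 + ? → (3,5) = 400 − 348 = 52.
From main diagonal, 400 − (112 + 108 + 84 + 60) gives (5,5) = 36.
Row 5 must total 400; the given cells sum to 332, so (5,3) = 68.
Column 3 must total 400; the given cells sum to 284, so (4,3) = 116.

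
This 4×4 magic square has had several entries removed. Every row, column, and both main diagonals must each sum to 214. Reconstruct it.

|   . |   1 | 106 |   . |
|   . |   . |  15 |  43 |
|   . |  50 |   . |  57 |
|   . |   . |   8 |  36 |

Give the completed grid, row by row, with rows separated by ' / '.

29 1 106 78 / 92 64 15 43 / 22 50 85 57 / 71 99 8 36

From column 3, 214 − (106 + 15 + 8) gives (3,3) = 85.
Column 4: 43 + 57 + 36 + ? = 214, so (1,4) = 78.
From anti-diagonal, 214 − (78 + 15 + 50) gives (4,1) = 71.
Using row 1: 1 + 106 + 78 + ? → (1,1) = 214 − 185 = 29.
The remaining cell in row 3 is (3,1) = 214 − 192 = 22.
Row 4 needs 214; the known cells sum to 115, so (4,2) = 99.
Using column 1: 29 + 22 + 71 + ? → (2,1) = 214 − 122 = 92.
The remaining cell in column 2 is (2,2) = 214 − 150 = 64.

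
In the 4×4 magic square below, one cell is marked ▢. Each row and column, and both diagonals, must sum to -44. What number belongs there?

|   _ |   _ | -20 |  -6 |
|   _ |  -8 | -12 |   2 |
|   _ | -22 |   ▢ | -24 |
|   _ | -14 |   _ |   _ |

-2

The remaining cell in row 2 is (2,1) = -44 − (-18) = -26.
From column 2, -44 − (-8 + (-22) + (-14)) gives (1,2) = 0.
Column 4 must total -44; the given cells sum to -28, so (4,4) = -16.
Anti-diagonal needs -44; the known cells sum to -40, so (4,1) = -4.
Row 1 needs -44; the known cells sum to -26, so (1,1) = -18.
Using row 4: -4 + (-14) + (-16) + ? → (4,3) = -44 − (-34) = -10.
Column 1 needs -44; the known cells sum to -48, so (3,1) = 4.
Using column 3: -20 + (-12) + (-10) + ? → (3,3) = -44 − (-42) = -2.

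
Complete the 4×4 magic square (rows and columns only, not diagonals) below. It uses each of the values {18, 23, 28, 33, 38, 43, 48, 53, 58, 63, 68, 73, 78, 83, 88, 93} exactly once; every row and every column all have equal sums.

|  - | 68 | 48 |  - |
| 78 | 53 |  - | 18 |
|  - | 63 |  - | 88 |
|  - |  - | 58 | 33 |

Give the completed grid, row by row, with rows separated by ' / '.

The 16 entries sum to 888, so each line sums to 888/4 = 222.
Row 2 needs 222; the known cells sum to 149, so (2,3) = 73.
Column 2 needs 222; the known cells sum to 184, so (4,2) = 38.
Column 3 must total 222; the given cells sum to 179, so (3,3) = 43.
Column 4: 18 + 88 + 33 + ? = 222, so (1,4) = 83.
Row 1 needs 222; the known cells sum to 199, so (1,1) = 23.
Row 3 needs 222; the known cells sum to 194, so (3,1) = 28.
Row 4 needs 222; the known cells sum to 129, so (4,1) = 93.

23 68 48 83 / 78 53 73 18 / 28 63 43 88 / 93 38 58 33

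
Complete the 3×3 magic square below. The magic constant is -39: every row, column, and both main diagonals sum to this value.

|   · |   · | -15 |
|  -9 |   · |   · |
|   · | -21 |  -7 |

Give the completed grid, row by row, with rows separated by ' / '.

-19 -5 -15 / -9 -13 -17 / -11 -21 -7

Row 3 needs -39; the known cells sum to -28, so (3,1) = -11.
The remaining cell in column 1 is (1,1) = -39 − (-20) = -19.
Column 3 must total -39; the given cells sum to -22, so (2,3) = -17.
The remaining cell in main diagonal is (2,2) = -39 − (-26) = -13.
The remaining cell in row 1 is (1,2) = -39 − (-34) = -5.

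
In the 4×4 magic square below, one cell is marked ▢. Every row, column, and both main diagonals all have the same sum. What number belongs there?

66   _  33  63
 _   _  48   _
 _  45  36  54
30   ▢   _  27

Anti-diagonal is complete and sums to 186; that is the magic constant.
Row 1 needs 186; the known cells sum to 162, so (1,2) = 24.
Row 3 must total 186; the given cells sum to 135, so (3,1) = 51.
From column 1, 186 − (66 + 51 + 30) gives (2,1) = 39.
Using column 3: 33 + 48 + 36 + ? → (4,3) = 186 − 117 = 69.
Using column 4: 63 + 54 + 27 + ? → (2,4) = 186 − 144 = 42.
From main diagonal, 186 − (66 + 36 + 27) gives (2,2) = 57.
From row 4, 186 − (30 + 69 + 27) gives (4,2) = 60.

60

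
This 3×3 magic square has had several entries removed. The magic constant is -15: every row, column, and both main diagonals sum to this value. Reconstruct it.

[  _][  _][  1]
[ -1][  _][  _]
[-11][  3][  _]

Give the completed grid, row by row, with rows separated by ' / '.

-3 -13 1 / -1 -5 -9 / -11 3 -7

From row 3, -15 − (-11 + 3) gives (3,3) = -7.
Column 1: -1 + (-11) + ? = -15, so (1,1) = -3.
The remaining cell in column 3 is (2,3) = -15 − (-6) = -9.
Main diagonal must total -15; the given cells sum to -10, so (2,2) = -5.
Row 1: -3 + 1 + ? = -15, so (1,2) = -13.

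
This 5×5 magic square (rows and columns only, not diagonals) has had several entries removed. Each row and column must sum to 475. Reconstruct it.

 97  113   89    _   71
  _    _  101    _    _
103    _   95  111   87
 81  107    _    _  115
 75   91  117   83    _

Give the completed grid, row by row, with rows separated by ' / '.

97 113 89 105 71 / 119 85 101 77 93 / 103 79 95 111 87 / 81 107 73 99 115 / 75 91 117 83 109

Row 1 needs 475; the known cells sum to 370, so (1,4) = 105.
The remaining cell in row 3 is (3,2) = 475 − 396 = 79.
From row 5, 475 − (75 + 91 + 117 + 83) gives (5,5) = 109.
Column 1: 97 + 103 + 81 + 75 + ? = 475, so (2,1) = 119.
Using column 2: 113 + 79 + 107 + 91 + ? → (2,2) = 475 − 390 = 85.
Column 3 must total 475; the given cells sum to 402, so (4,3) = 73.
Using column 5: 71 + 87 + 115 + 109 + ? → (2,5) = 475 − 382 = 93.
Using row 2: 119 + 85 + 101 + 93 + ? → (2,4) = 475 − 398 = 77.
Row 4 needs 475; the known cells sum to 376, so (4,4) = 99.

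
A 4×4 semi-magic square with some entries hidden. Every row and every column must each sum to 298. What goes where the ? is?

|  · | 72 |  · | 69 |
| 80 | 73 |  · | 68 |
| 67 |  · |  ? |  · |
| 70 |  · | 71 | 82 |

74

Row 2 must total 298; the given cells sum to 221, so (2,3) = 77.
Row 4: 70 + 71 + 82 + ? = 298, so (4,2) = 75.
Column 1 needs 298; the known cells sum to 217, so (1,1) = 81.
Column 2: 72 + 73 + 75 + ? = 298, so (3,2) = 78.
The remaining cell in column 4 is (3,4) = 298 − 219 = 79.
Using row 1: 81 + 72 + 69 + ? → (1,3) = 298 − 222 = 76.
Row 3: 67 + 78 + 79 + ? = 298, so (3,3) = 74.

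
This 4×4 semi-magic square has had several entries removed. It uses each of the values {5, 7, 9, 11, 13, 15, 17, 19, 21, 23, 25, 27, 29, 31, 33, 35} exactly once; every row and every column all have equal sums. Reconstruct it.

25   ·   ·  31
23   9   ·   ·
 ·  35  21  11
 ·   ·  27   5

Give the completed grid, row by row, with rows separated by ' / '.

25 7 17 31 / 23 9 15 33 / 13 35 21 11 / 19 29 27 5

The 16 entries sum to 320, so each line sums to 320/4 = 80.
Row 3 needs 80; the known cells sum to 67, so (3,1) = 13.
Column 1 must total 80; the given cells sum to 61, so (4,1) = 19.
The remaining cell in column 4 is (2,4) = 80 − 47 = 33.
Row 2 must total 80; the given cells sum to 65, so (2,3) = 15.
From row 4, 80 − (19 + 27 + 5) gives (4,2) = 29.
Column 2: 9 + 35 + 29 + ? = 80, so (1,2) = 7.
From column 3, 80 − (15 + 21 + 27) gives (1,3) = 17.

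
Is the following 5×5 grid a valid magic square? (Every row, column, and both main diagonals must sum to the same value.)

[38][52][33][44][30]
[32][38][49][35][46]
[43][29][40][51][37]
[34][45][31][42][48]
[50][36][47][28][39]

No — row 1 sums to 197 but row 3 sums to 200.

Row 1: 38 + 52 + 33 + 44 + 30 = 197.
Row 2: 32 + 38 + 49 + 35 + 46 = 200.
Row 3: 43 + 29 + 40 + 51 + 37 = 200.
Row 4: 34 + 45 + 31 + 42 + 48 = 200.
Row 5: 50 + 36 + 47 + 28 + 39 = 200.
Column 1: 38 + 32 + 43 + 34 + 50 = 197.
Column 2: 52 + 38 + 29 + 45 + 36 = 200.
Column 3: 33 + 49 + 40 + 31 + 47 = 200.
Column 4: 44 + 35 + 51 + 42 + 28 = 200.
Column 5: 30 + 46 + 37 + 48 + 39 = 200.
Main diagonal: 38 + 38 + 40 + 42 + 39 = 197.
Anti-diagonal: 30 + 35 + 40 + 45 + 50 = 200.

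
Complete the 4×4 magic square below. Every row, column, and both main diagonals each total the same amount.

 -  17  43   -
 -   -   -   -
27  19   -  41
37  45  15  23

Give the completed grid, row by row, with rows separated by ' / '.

Row 4 is already complete: 37 + 45 + 15 + 23 = 120, so that is the magic constant.
The remaining cell in row 3 is (3,3) = 120 − 87 = 33.
Column 2 must total 120; the given cells sum to 81, so (2,2) = 39.
From column 3, 120 − (43 + 33 + 15) gives (2,3) = 29.
Main diagonal: 39 + 33 + 23 + ? = 120, so (1,1) = 25.
The remaining cell in anti-diagonal is (1,4) = 120 − 85 = 35.
Column 1: 25 + 27 + 37 + ? = 120, so (2,1) = 31.
The remaining cell in column 4 is (2,4) = 120 − 99 = 21.

25 17 43 35 / 31 39 29 21 / 27 19 33 41 / 37 45 15 23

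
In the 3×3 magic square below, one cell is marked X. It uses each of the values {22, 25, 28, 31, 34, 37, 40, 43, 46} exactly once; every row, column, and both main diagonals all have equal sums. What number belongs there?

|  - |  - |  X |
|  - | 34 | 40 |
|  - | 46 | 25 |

37

The 9 entries sum to 306, so each line sums to 306/3 = 102.
From row 2, 102 − (34 + 40) gives (2,1) = 28.
Row 3 must total 102; the given cells sum to 71, so (3,1) = 31.
Column 1 needs 102; the known cells sum to 59, so (1,1) = 43.
Using column 2: 34 + 46 + ? → (1,2) = 102 − 80 = 22.
The remaining cell in column 3 is (1,3) = 102 − 65 = 37.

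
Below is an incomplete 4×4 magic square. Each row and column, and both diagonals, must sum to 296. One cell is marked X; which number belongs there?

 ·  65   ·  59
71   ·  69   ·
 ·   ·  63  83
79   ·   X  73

Using column 4: 59 + 83 + 73 + ? → (2,4) = 296 − 215 = 81.
Anti-diagonal: 59 + 69 + 79 + ? = 296, so (3,2) = 89.
Row 2: 71 + 69 + 81 + ? = 296, so (2,2) = 75.
From row 3, 296 − (89 + 63 + 83) gives (3,1) = 61.
From column 1, 296 − (71 + 61 + 79) gives (1,1) = 85.
The remaining cell in column 2 is (4,2) = 296 − 229 = 67.
Row 1 needs 296; the known cells sum to 209, so (1,3) = 87.
From row 4, 296 − (79 + 67 + 73) gives (4,3) = 77.

77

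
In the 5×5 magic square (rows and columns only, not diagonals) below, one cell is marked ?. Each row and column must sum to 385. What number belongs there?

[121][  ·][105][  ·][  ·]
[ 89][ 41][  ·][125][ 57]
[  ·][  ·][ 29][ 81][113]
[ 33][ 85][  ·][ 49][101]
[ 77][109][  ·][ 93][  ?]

45

Row 2 must total 385; the given cells sum to 312, so (2,3) = 73.
Row 4: 33 + 85 + 49 + 101 + ? = 385, so (4,3) = 117.
Column 1 needs 385; the known cells sum to 320, so (3,1) = 65.
The remaining cell in column 3 is (5,3) = 385 − 324 = 61.
The remaining cell in column 4 is (1,4) = 385 − 348 = 37.
Row 3: 65 + 29 + 81 + 113 + ? = 385, so (3,2) = 97.
Using row 5: 77 + 109 + 61 + 93 + ? → (5,5) = 385 − 340 = 45.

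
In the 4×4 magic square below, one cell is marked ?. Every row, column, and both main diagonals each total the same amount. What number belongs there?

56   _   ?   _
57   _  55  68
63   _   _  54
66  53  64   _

58

Column 1 is complete and sums to 242; that is the magic constant.
Using row 2: 57 + 55 + 68 + ? → (2,2) = 242 − 180 = 62.
Row 4: 66 + 53 + 64 + ? = 242, so (4,4) = 59.
Column 4: 68 + 54 + 59 + ? = 242, so (1,4) = 61.
The remaining cell in main diagonal is (3,3) = 242 − 177 = 65.
The remaining cell in anti-diagonal is (3,2) = 242 − 182 = 60.
From column 2, 242 − (62 + 60 + 53) gives (1,2) = 67.
From column 3, 242 − (55 + 65 + 64) gives (1,3) = 58.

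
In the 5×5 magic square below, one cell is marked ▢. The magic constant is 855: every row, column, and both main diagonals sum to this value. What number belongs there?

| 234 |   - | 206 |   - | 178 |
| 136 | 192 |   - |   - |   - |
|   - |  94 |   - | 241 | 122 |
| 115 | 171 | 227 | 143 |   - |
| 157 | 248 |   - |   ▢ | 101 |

220

Row 4 needs 855; the known cells sum to 656, so (4,5) = 199.
Column 1: 234 + 136 + 115 + 157 + ? = 855, so (3,1) = 213.
From column 2, 855 − (192 + 94 + 171 + 248) gives (1,2) = 150.
Column 5 needs 855; the known cells sum to 600, so (2,5) = 255.
The remaining cell in main diagonal is (3,3) = 855 − 670 = 185.
Anti-diagonal must total 855; the given cells sum to 691, so (2,4) = 164.
Row 1 needs 855; the known cells sum to 768, so (1,4) = 87.
Using row 2: 136 + 192 + 164 + 255 + ? → (2,3) = 855 − 747 = 108.
Using column 3: 206 + 108 + 185 + 227 + ? → (5,3) = 855 − 726 = 129.
Column 4: 87 + 164 + 241 + 143 + ? = 855, so (5,4) = 220.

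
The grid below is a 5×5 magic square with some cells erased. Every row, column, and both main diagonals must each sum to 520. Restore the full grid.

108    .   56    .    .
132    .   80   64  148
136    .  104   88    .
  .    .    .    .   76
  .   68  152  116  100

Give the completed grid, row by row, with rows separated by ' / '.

The remaining cell in row 2 is (2,2) = 520 − 424 = 96.
Row 5 needs 520; the known cells sum to 436, so (5,1) = 84.
Column 1 must total 520; the given cells sum to 460, so (4,1) = 60.
Column 3: 56 + 80 + 104 + 152 + ? = 520, so (4,3) = 128.
The remaining cell in main diagonal is (4,4) = 520 − 408 = 112.
The remaining cell in row 4 is (4,2) = 520 − 376 = 144.
The remaining cell in column 4 is (1,4) = 520 − 380 = 140.
Anti-diagonal needs 520; the known cells sum to 396, so (1,5) = 124.
The remaining cell in row 1 is (1,2) = 520 − 428 = 92.
From column 2, 520 − (92 + 96 + 144 + 68) gives (3,2) = 120.
Column 5: 124 + 148 + 76 + 100 + ? = 520, so (3,5) = 72.

108 92 56 140 124 / 132 96 80 64 148 / 136 120 104 88 72 / 60 144 128 112 76 / 84 68 152 116 100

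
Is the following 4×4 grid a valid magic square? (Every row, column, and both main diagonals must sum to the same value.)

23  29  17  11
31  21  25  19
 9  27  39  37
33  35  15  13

No — row 3 sums to 112 but column 4 sums to 80.

Row 1: 23 + 29 + 17 + 11 = 80.
Row 2: 31 + 21 + 25 + 19 = 96.
Row 3: 9 + 27 + 39 + 37 = 112.
Row 4: 33 + 35 + 15 + 13 = 96.
Column 1: 23 + 31 + 9 + 33 = 96.
Column 2: 29 + 21 + 27 + 35 = 112.
Column 3: 17 + 25 + 39 + 15 = 96.
Column 4: 11 + 19 + 37 + 13 = 80.
Main diagonal: 23 + 21 + 39 + 13 = 96.
Anti-diagonal: 11 + 25 + 27 + 33 = 96.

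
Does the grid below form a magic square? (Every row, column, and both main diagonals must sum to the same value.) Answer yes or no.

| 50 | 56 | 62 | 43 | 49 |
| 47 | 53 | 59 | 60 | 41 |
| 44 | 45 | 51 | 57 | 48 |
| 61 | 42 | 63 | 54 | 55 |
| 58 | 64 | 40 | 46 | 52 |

Row 1: 50 + 56 + 62 + 43 + 49 = 260.
Row 2: 47 + 53 + 59 + 60 + 41 = 260.
Row 3: 44 + 45 + 51 + 57 + 48 = 245.
Row 4: 61 + 42 + 63 + 54 + 55 = 275.
Row 5: 58 + 64 + 40 + 46 + 52 = 260.
Column 1: 50 + 47 + 44 + 61 + 58 = 260.
Column 2: 56 + 53 + 45 + 42 + 64 = 260.
Column 3: 62 + 59 + 51 + 63 + 40 = 275.
Column 4: 43 + 60 + 57 + 54 + 46 = 260.
Column 5: 49 + 41 + 48 + 55 + 52 = 245.
Main diagonal: 50 + 53 + 51 + 54 + 52 = 260.
Anti-diagonal: 49 + 60 + 51 + 42 + 58 = 260.

No — row 3 sums to 245 but anti-diagonal sums to 260.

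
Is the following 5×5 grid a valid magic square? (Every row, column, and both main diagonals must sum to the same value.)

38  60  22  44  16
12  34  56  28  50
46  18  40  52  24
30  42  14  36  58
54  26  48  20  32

Yes

Row 1: 38 + 60 + 22 + 44 + 16 = 180.
Row 2: 12 + 34 + 56 + 28 + 50 = 180.
Row 3: 46 + 18 + 40 + 52 + 24 = 180.
Row 4: 30 + 42 + 14 + 36 + 58 = 180.
Row 5: 54 + 26 + 48 + 20 + 32 = 180.
Column 1: 38 + 12 + 46 + 30 + 54 = 180.
Column 2: 60 + 34 + 18 + 42 + 26 = 180.
Column 3: 22 + 56 + 40 + 14 + 48 = 180.
Column 4: 44 + 28 + 52 + 36 + 20 = 180.
Column 5: 16 + 50 + 24 + 58 + 32 = 180.
Main diagonal: 38 + 34 + 40 + 36 + 32 = 180.
Anti-diagonal: 16 + 28 + 40 + 42 + 54 = 180.
All lines sum to 180.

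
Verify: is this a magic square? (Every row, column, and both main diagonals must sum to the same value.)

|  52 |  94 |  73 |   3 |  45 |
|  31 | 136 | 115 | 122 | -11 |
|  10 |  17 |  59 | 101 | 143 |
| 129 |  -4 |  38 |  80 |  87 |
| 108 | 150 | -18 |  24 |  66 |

No — row 1 sums to 267 but row 5 sums to 330.

Row 1: 52 + 94 + 73 + 3 + 45 = 267.
Row 2: 31 + 136 + 115 + 122 + (-11) = 393.
Row 3: 10 + 17 + 59 + 101 + 143 = 330.
Row 4: 129 + (-4) + 38 + 80 + 87 = 330.
Row 5: 108 + 150 + (-18) + 24 + 66 = 330.
Column 1: 52 + 31 + 10 + 129 + 108 = 330.
Column 2: 94 + 136 + 17 + (-4) + 150 = 393.
Column 3: 73 + 115 + 59 + 38 + (-18) = 267.
Column 4: 3 + 122 + 101 + 80 + 24 = 330.
Column 5: 45 + (-11) + 143 + 87 + 66 = 330.
Main diagonal: 52 + 136 + 59 + 80 + 66 = 393.
Anti-diagonal: 45 + 122 + 59 + (-4) + 108 = 330.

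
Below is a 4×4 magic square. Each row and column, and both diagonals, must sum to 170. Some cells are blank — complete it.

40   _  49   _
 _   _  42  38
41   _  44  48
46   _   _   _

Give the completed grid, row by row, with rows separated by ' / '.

Row 3 needs 170; the known cells sum to 133, so (3,2) = 37.
From column 1, 170 − (40 + 41 + 46) gives (2,1) = 43.
The remaining cell in column 3 is (4,3) = 170 − 135 = 35.
The remaining cell in anti-diagonal is (1,4) = 170 − 125 = 45.
Row 1: 40 + 49 + 45 + ? = 170, so (1,2) = 36.
Row 2 must total 170; the given cells sum to 123, so (2,2) = 47.
Column 2 must total 170; the given cells sum to 120, so (4,2) = 50.
Column 4 needs 170; the known cells sum to 131, so (4,4) = 39.

40 36 49 45 / 43 47 42 38 / 41 37 44 48 / 46 50 35 39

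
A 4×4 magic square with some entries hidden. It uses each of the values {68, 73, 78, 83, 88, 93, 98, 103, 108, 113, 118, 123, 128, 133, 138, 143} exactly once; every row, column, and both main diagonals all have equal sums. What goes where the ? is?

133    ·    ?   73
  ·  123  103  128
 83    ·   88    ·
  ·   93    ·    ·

The 16 entries sum to 1688, so each line sums to 1688/4 = 422.
Row 2 needs 422; the known cells sum to 354, so (2,1) = 68.
From column 1, 422 − (133 + 68 + 83) gives (4,1) = 138.
Main diagonal needs 422; the known cells sum to 344, so (4,4) = 78.
Anti-diagonal needs 422; the known cells sum to 314, so (3,2) = 108.
From row 3, 422 − (83 + 108 + 88) gives (3,4) = 143.
Using row 4: 138 + 93 + 78 + ? → (4,3) = 422 − 309 = 113.
The remaining cell in column 2 is (1,2) = 422 − 324 = 98.
Column 3 must total 422; the given cells sum to 304, so (1,3) = 118.

118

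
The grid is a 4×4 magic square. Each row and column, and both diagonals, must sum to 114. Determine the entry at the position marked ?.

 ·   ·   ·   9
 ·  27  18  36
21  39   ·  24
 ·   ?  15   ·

The remaining cell in row 2 is (2,1) = 114 − 81 = 33.
From row 3, 114 − (21 + 39 + 24) gives (3,3) = 30.
Column 3 needs 114; the known cells sum to 63, so (1,3) = 51.
Column 4: 9 + 36 + 24 + ? = 114, so (4,4) = 45.
From main diagonal, 114 − (27 + 30 + 45) gives (1,1) = 12.
The remaining cell in anti-diagonal is (4,1) = 114 − 66 = 48.
The remaining cell in row 1 is (1,2) = 114 − 72 = 42.
Row 4 must total 114; the given cells sum to 108, so (4,2) = 6.

6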